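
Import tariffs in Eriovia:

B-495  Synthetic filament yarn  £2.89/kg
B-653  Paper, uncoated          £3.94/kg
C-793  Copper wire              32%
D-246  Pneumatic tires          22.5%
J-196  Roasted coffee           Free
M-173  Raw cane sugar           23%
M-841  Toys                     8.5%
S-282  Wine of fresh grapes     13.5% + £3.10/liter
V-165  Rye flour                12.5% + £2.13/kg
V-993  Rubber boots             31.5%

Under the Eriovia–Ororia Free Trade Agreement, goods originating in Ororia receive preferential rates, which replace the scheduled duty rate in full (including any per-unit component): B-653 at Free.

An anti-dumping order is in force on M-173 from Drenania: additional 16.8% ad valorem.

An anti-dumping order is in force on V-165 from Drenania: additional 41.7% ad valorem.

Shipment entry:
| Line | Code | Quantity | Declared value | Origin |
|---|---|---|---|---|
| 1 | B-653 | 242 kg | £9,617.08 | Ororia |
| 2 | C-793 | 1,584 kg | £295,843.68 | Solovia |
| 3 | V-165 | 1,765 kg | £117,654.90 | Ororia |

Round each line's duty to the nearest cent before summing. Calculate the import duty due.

Line 1 (B-653, Ororia, 242 kg, £9,617.08):
Base rate for B-653 is £3.94/kg.
Origin Ororia qualifies under the Eriovia–Ororia agreement and B-653 is covered: preferential rate Free applies instead.
Duty = £9,617.08 × 0% = £0.00.
Line 2 (C-793, Solovia, 1,584 kg, £295,843.68):
Base rate for C-793 is 32%.
Duty = £295,843.68 × 32% = £94,669.98.
Line 3 (V-165, Ororia, 1,765 kg, £117,654.90):
Base rate for V-165 is 12.5% + £2.13/kg.
Origin Ororia is the FTA partner but V-165 is not on the preference list; base rate stands.
The additional-duty order on V-165 targets Drenania, not Ororia; it does not apply.
Duty = £117,654.90 × 12.5% + 1,765 × £2.13 = £18,466.31.
Total = £0.00 + £94,669.98 + £18,466.31 = £113,136.29.

£113,136.29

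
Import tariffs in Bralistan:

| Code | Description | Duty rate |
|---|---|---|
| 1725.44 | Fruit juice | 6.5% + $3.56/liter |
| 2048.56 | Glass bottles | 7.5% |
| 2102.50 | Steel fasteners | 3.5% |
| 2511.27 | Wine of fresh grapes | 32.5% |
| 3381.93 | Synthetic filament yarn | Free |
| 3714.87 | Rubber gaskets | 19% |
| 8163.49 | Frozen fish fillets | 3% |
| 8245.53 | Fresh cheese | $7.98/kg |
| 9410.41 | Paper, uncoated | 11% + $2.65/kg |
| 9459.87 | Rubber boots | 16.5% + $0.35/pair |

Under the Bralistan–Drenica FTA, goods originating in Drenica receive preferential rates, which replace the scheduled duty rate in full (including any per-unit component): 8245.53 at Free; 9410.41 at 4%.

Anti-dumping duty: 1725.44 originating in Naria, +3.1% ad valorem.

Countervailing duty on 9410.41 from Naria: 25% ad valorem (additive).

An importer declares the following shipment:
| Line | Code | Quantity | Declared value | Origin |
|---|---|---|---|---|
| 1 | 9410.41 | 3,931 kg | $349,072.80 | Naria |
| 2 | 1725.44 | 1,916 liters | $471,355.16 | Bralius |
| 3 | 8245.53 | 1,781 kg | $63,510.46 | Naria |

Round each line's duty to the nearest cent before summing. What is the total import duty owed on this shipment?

Line 1 (9410.41, Naria, 3,931 kg, $349,072.80):
Base rate for 9410.41 is 11% + $2.65/kg.
9410.41 has an FTA preferential rate, but origin Naria is not Drenica; base rate stands.
Additional duty on 9410.41 from Naria: +25%. Applied ad valorem rate: 11% + 25% = 36%.
Duty = $349,072.80 × 36% + 3,931 × $2.65 = $136,083.36.
Line 2 (1725.44, Bralius, 1,916 liters, $471,355.16):
Base rate for 1725.44 is 6.5% + $3.56/liter.
The additional-duty order on 1725.44 targets Naria, not Bralius; it does not apply.
Duty = $471,355.16 × 6.5% + 1,916 × $3.56 = $37,459.05.
Line 3 (8245.53, Naria, 1,781 kg, $63,510.46):
Base rate for 8245.53 is $7.98/kg.
8245.53 has an FTA preferential rate, but origin Naria is not Drenica; base rate stands.
Duty = 1,781 × $7.98 = $14,212.38.
Total = $136,083.36 + $37,459.05 + $14,212.38 = $187,754.79.

$187,754.79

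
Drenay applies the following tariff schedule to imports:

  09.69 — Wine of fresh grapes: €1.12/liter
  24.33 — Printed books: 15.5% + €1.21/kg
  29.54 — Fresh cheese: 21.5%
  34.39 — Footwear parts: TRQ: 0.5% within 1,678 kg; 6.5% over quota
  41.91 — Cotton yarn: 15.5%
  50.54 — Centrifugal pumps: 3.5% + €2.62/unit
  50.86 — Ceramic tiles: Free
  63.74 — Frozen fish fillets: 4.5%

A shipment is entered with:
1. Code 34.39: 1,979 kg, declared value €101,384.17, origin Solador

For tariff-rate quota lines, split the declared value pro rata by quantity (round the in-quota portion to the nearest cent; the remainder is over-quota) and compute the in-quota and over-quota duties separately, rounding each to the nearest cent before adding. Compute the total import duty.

Line 1 (34.39, Solador, 1,979 kg, €101,384.17):
Code 34.39 is under a tariff-rate quota (threshold 1,678 kg). In-quota: 1,678 kg at 0.5%; over-quota: 301 kg at 6.5%.
Pro-rata value split: in-quota = €101,384.17 × 1,678/1,979 = €85,963.94; over-quota = €101,384.17 − €85,963.94 = €15,420.23.
In-quota duty = €85,963.94 × 0.5% = €429.82. Over-quota duty = €15,420.23 × 6.5% = €1,002.31.
Line duty = €429.82 + €1,002.31 = €1,432.13.

€1,432.13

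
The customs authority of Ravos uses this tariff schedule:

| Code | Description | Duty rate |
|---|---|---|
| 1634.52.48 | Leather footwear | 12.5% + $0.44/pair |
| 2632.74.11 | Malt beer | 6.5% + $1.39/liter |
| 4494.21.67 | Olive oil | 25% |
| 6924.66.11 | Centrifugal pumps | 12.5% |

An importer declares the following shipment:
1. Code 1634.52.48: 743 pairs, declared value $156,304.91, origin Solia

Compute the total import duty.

$19,865.03

Line 1 (1634.52.48, Solia, 743 pairs, $156,304.91):
Base rate for 1634.52.48 is 12.5% + $0.44/pair.
Duty = $156,304.91 × 12.5% + 743 × $0.44 = $19,865.03.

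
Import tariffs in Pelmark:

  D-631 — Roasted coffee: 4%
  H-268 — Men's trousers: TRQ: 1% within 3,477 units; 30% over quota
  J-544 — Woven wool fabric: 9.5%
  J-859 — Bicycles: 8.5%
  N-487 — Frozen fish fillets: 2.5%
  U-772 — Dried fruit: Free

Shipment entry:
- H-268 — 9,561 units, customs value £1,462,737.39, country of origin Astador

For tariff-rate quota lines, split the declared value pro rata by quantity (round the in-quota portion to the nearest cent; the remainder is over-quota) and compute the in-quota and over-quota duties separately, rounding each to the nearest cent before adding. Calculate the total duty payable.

£284,556.81

Line 1 (H-268, Astador, 9,561 units, £1,462,737.39):
Code H-268 is under a tariff-rate quota (threshold 3,477 units). In-quota: 3,477 units at 1%; over-quota: 6,084 units at 30%.
Pro-rata value split: in-quota = £1,462,737.39 × 3,477/9,561 = £531,946.23; over-quota = £1,462,737.39 − £531,946.23 = £930,791.16.
In-quota duty = £531,946.23 × 1% = £5,319.46. Over-quota duty = £930,791.16 × 30% = £279,237.35.
Line duty = £5,319.46 + £279,237.35 = £284,556.81.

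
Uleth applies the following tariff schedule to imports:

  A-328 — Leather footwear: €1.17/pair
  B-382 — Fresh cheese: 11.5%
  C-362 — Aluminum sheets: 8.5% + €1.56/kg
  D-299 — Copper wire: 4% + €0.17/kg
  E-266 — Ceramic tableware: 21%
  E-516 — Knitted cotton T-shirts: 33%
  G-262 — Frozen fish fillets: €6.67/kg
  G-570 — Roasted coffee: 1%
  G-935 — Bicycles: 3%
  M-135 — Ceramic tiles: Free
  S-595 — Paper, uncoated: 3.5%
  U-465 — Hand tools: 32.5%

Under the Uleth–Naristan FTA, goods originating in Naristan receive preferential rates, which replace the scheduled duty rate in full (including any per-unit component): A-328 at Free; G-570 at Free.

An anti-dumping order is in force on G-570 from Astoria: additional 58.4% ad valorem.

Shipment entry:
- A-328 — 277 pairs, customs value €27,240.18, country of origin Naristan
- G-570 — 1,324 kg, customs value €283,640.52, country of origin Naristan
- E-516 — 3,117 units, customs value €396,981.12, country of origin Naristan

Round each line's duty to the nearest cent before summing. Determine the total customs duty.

Line 1 (A-328, Naristan, 277 pairs, €27,240.18):
Base rate for A-328 is €1.17/pair.
Origin Naristan qualifies under the Uleth–Naristan agreement and A-328 is covered: preferential rate Free applies instead.
Duty = €27,240.18 × 0% = €0.00.
Line 2 (G-570, Naristan, 1,324 kg, €283,640.52):
Base rate for G-570 is 1%.
Origin Naristan qualifies under the Uleth–Naristan agreement and G-570 is covered: preferential rate Free applies instead.
The additional-duty order on G-570 targets Astoria, not Naristan; it does not apply.
Duty = €283,640.52 × 0% = €0.00.
Line 3 (E-516, Naristan, 3,117 units, €396,981.12):
Base rate for E-516 is 33%.
Origin Naristan is the FTA partner but E-516 is not on the preference list; base rate stands.
Duty = €396,981.12 × 33% = €131,003.77.
Total = €0.00 + €0.00 + €131,003.77 = €131,003.77.

€131,003.77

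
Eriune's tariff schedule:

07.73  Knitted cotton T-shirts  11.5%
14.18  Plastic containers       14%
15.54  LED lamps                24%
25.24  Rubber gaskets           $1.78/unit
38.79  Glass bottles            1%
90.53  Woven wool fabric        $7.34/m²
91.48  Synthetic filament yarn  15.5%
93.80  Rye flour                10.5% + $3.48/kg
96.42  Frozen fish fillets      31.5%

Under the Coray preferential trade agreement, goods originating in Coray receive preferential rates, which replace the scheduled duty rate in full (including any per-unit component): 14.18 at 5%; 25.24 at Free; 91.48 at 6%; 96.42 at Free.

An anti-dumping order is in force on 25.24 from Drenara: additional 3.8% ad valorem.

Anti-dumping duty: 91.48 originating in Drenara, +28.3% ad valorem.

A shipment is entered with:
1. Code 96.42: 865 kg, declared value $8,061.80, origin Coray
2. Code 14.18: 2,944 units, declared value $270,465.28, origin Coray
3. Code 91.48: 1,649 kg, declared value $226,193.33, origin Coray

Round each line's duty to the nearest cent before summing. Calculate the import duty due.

Line 1 (96.42, Coray, 865 kg, $8,061.80):
Base rate for 96.42 is 31.5%.
Origin Coray qualifies under the Eriune–Coray agreement and 96.42 is covered: preferential rate Free applies instead.
Duty = $8,061.80 × 0% = $0.00.
Line 2 (14.18, Coray, 2,944 units, $270,465.28):
Base rate for 14.18 is 14%.
Origin Coray qualifies under the Eriune–Coray agreement and 14.18 is covered: preferential rate 5% applies instead.
Duty = $270,465.28 × 5% = $13,523.26.
Line 3 (91.48, Coray, 1,649 kg, $226,193.33):
Base rate for 91.48 is 15.5%.
Origin Coray qualifies under the Eriune–Coray agreement and 91.48 is covered: preferential rate 6% applies instead.
The additional-duty order on 91.48 targets Drenara, not Coray; it does not apply.
Duty = $226,193.33 × 6% = $13,571.60.
Total = $0.00 + $13,523.26 + $13,571.60 = $27,094.86.

$27,094.86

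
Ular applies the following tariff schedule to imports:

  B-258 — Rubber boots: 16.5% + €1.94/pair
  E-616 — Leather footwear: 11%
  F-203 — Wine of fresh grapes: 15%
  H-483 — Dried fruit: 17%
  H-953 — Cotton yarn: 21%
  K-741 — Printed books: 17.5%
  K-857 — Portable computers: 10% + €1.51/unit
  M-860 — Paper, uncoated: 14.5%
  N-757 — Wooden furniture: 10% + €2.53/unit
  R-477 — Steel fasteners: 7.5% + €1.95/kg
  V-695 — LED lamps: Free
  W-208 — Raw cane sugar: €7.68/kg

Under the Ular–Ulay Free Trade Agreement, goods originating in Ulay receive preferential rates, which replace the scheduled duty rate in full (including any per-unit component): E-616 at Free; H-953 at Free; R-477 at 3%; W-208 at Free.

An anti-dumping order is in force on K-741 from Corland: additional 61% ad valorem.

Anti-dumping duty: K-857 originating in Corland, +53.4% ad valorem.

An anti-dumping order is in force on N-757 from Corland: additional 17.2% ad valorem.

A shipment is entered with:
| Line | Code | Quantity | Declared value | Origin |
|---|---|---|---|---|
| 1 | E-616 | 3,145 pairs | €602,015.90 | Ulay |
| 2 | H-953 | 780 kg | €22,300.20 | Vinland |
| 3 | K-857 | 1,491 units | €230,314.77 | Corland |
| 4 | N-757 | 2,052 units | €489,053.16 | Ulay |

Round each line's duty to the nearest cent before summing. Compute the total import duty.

€207,050.89

Line 1 (E-616, Ulay, 3,145 pairs, €602,015.90):
Base rate for E-616 is 11%.
Origin Ulay qualifies under the Ular–Ulay agreement and E-616 is covered: preferential rate Free applies instead.
Duty = €602,015.90 × 0% = €0.00.
Line 2 (H-953, Vinland, 780 kg, €22,300.20):
Base rate for H-953 is 21%.
H-953 has an FTA preferential rate, but origin Vinland is not Ulay; base rate stands.
Duty = €22,300.20 × 21% = €4,683.04.
Line 3 (K-857, Corland, 1,491 units, €230,314.77):
Base rate for K-857 is 10% + €1.51/unit.
Additional duty on K-857 from Corland: +53.4%. Applied ad valorem rate: 10% + 53.4% = 63.4%.
Duty = €230,314.77 × 63.4% + 1,491 × €1.51 = €148,270.97.
Line 4 (N-757, Ulay, 2,052 units, €489,053.16):
Base rate for N-757 is 10% + €2.53/unit.
Origin Ulay is the FTA partner but N-757 is not on the preference list; base rate stands.
The additional-duty order on N-757 targets Corland, not Ulay; it does not apply.
Duty = €489,053.16 × 10% + 2,052 × €2.53 = €54,096.88.
Total = €0.00 + €4,683.04 + €148,270.97 + €54,096.88 = €207,050.89.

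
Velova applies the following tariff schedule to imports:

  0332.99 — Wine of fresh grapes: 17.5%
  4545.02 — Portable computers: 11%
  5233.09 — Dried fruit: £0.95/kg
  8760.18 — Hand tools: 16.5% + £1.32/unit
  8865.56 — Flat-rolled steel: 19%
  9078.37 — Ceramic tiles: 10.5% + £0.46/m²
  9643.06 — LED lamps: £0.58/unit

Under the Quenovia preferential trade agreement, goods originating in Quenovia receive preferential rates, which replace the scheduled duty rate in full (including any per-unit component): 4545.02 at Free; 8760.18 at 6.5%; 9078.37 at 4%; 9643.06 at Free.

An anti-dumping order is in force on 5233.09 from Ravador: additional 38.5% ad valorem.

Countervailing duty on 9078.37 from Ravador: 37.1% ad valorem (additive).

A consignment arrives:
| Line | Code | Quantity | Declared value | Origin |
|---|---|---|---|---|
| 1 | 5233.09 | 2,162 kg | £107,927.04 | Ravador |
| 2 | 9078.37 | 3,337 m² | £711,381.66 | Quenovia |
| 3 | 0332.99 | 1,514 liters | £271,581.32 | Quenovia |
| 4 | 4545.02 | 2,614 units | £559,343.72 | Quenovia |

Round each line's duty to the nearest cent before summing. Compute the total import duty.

£119,587.81

Line 1 (5233.09, Ravador, 2,162 kg, £107,927.04):
Base rate for 5233.09 is £0.95/kg.
Additional duty on 5233.09 from Ravador: +38.5% ad valorem. Applied ad valorem rate = 38.5%.
Duty = £107,927.04 × 38.5% + 2,162 × £0.95 = £43,605.81.
Line 2 (9078.37, Quenovia, 3,337 m², £711,381.66):
Base rate for 9078.37 is 10.5% + £0.46/m².
Origin Quenovia qualifies under the Velova–Quenovia agreement and 9078.37 is covered: preferential rate 4% applies instead.
The additional-duty order on 9078.37 targets Ravador, not Quenovia; it does not apply.
Duty = £711,381.66 × 4% = £28,455.27.
Line 3 (0332.99, Quenovia, 1,514 liters, £271,581.32):
Base rate for 0332.99 is 17.5%.
Origin Quenovia is the FTA partner but 0332.99 is not on the preference list; base rate stands.
Duty = £271,581.32 × 17.5% = £47,526.73.
Line 4 (4545.02, Quenovia, 2,614 units, £559,343.72):
Base rate for 4545.02 is 11%.
Origin Quenovia qualifies under the Velova–Quenovia agreement and 4545.02 is covered: preferential rate Free applies instead.
Duty = £559,343.72 × 0% = £0.00.
Total = £43,605.81 + £28,455.27 + £47,526.73 + £0.00 = £119,587.81.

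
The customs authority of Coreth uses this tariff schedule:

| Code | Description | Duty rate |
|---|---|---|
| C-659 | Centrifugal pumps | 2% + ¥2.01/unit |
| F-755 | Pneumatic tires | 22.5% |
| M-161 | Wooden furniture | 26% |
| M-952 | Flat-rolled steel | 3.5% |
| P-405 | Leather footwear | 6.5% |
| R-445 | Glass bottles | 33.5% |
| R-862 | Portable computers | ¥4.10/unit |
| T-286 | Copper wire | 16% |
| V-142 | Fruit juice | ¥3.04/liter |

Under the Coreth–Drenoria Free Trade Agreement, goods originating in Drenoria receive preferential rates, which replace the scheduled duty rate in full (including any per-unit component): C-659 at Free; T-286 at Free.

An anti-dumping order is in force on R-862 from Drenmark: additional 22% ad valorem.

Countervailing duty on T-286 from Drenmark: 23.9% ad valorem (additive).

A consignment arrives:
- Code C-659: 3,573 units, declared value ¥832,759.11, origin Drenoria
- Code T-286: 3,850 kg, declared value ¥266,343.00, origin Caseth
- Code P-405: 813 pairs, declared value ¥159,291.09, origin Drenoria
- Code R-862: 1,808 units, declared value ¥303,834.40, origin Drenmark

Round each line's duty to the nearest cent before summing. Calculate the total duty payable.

Line 1 (C-659, Drenoria, 3,573 units, ¥832,759.11):
Base rate for C-659 is 2% + ¥2.01/unit.
Origin Drenoria qualifies under the Coreth–Drenoria agreement and C-659 is covered: preferential rate Free applies instead.
Duty = ¥832,759.11 × 0% = ¥0.00.
Line 2 (T-286, Caseth, 3,850 kg, ¥266,343.00):
Base rate for T-286 is 16%.
T-286 has an FTA preferential rate, but origin Caseth is not Drenoria; base rate stands.
The additional-duty order on T-286 targets Drenmark, not Caseth; it does not apply.
Duty = ¥266,343.00 × 16% = ¥42,614.88.
Line 3 (P-405, Drenoria, 813 pairs, ¥159,291.09):
Base rate for P-405 is 6.5%.
Origin Drenoria is the FTA partner but P-405 is not on the preference list; base rate stands.
Duty = ¥159,291.09 × 6.5% = ¥10,353.92.
Line 4 (R-862, Drenmark, 1,808 units, ¥303,834.40):
Base rate for R-862 is ¥4.10/unit.
Additional duty on R-862 from Drenmark: +22% ad valorem. Applied ad valorem rate = 22%.
Duty = ¥303,834.40 × 22% + 1,808 × ¥4.10 = ¥74,256.37.
Total = ¥0.00 + ¥42,614.88 + ¥10,353.92 + ¥74,256.37 = ¥127,225.17.

¥127,225.17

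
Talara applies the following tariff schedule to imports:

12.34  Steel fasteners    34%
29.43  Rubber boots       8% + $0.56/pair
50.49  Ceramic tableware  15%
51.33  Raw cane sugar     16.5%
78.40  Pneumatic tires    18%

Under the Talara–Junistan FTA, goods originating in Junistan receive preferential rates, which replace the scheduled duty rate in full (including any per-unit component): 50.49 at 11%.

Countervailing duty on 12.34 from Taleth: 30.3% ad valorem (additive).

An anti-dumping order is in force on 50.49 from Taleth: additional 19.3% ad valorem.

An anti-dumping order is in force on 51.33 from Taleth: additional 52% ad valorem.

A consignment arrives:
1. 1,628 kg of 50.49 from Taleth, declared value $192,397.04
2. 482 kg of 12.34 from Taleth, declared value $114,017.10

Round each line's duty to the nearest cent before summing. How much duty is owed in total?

$139,305.18

Line 1 (50.49, Taleth, 1,628 kg, $192,397.04):
Base rate for 50.49 is 15%.
50.49 has an FTA preferential rate, but origin Taleth is not Junistan; base rate stands.
Additional duty on 50.49 from Taleth: +19.3%. Applied ad valorem rate: 15% + 19.3% = 34.3%.
Duty = $192,397.04 × 34.3% = $65,992.18.
Line 2 (12.34, Taleth, 482 kg, $114,017.10):
Base rate for 12.34 is 34%.
Additional duty on 12.34 from Taleth: +30.3%. Applied ad valorem rate: 34% + 30.3% = 64.3%.
Duty = $114,017.10 × 64.3% = $73,313.00.
Total = $65,992.18 + $73,313.00 = $139,305.18.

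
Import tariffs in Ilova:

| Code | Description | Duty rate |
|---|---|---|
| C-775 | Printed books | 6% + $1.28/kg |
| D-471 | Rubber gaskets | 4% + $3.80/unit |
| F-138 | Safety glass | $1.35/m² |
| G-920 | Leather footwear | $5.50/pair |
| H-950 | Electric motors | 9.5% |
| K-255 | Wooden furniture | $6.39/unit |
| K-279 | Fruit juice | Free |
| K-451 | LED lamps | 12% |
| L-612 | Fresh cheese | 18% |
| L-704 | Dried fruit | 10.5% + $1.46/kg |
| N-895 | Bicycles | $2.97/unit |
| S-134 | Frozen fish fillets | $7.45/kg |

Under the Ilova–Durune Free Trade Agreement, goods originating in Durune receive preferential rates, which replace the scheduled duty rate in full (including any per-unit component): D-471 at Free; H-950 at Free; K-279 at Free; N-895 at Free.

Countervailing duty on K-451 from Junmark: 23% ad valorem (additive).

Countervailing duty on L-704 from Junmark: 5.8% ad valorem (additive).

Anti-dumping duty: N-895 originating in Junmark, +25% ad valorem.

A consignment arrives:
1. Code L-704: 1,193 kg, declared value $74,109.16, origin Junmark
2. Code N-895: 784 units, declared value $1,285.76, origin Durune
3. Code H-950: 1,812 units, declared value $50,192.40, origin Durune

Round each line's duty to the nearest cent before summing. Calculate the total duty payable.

Line 1 (L-704, Junmark, 1,193 kg, $74,109.16):
Base rate for L-704 is 10.5% + $1.46/kg.
Additional duty on L-704 from Junmark: +5.8%. Applied ad valorem rate: 10.5% + 5.8% = 16.3%.
Duty = $74,109.16 × 16.3% + 1,193 × $1.46 = $13,821.57.
Line 2 (N-895, Durune, 784 units, $1,285.76):
Base rate for N-895 is $2.97/unit.
Origin Durune qualifies under the Ilova–Durune agreement and N-895 is covered: preferential rate Free applies instead.
The additional-duty order on N-895 targets Junmark, not Durune; it does not apply.
Duty = $1,285.76 × 0% = $0.00.
Line 3 (H-950, Durune, 1,812 units, $50,192.40):
Base rate for H-950 is 9.5%.
Origin Durune qualifies under the Ilova–Durune agreement and H-950 is covered: preferential rate Free applies instead.
Duty = $50,192.40 × 0% = $0.00.
Total = $13,821.57 + $0.00 + $0.00 = $13,821.57.

$13,821.57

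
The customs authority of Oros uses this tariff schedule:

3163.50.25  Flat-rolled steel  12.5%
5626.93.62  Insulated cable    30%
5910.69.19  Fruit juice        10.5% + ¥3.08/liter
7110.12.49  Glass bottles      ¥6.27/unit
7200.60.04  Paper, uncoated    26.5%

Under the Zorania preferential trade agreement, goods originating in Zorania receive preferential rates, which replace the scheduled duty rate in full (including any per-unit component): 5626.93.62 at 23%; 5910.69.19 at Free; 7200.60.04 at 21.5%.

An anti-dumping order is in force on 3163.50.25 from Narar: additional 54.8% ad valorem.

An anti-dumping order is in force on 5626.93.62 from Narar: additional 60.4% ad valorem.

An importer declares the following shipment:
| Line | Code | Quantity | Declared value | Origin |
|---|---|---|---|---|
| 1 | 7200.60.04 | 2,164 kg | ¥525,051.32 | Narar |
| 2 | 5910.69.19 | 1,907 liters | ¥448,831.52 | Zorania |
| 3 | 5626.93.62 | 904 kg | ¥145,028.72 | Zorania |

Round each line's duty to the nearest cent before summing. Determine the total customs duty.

¥172,495.21

Line 1 (7200.60.04, Narar, 2,164 kg, ¥525,051.32):
Base rate for 7200.60.04 is 26.5%.
7200.60.04 has an FTA preferential rate, but origin Narar is not Zorania; base rate stands.
Duty = ¥525,051.32 × 26.5% = ¥139,138.60.
Line 2 (5910.69.19, Zorania, 1,907 liters, ¥448,831.52):
Base rate for 5910.69.19 is 10.5% + ¥3.08/liter.
Origin Zorania qualifies under the Oros–Zorania agreement and 5910.69.19 is covered: preferential rate Free applies instead.
Duty = ¥448,831.52 × 0% = ¥0.00.
Line 3 (5626.93.62, Zorania, 904 kg, ¥145,028.72):
Base rate for 5626.93.62 is 30%.
Origin Zorania qualifies under the Oros–Zorania agreement and 5626.93.62 is covered: preferential rate 23% applies instead.
The additional-duty order on 5626.93.62 targets Narar, not Zorania; it does not apply.
Duty = ¥145,028.72 × 23% = ¥33,356.61.
Total = ¥139,138.60 + ¥0.00 + ¥33,356.61 = ¥172,495.21.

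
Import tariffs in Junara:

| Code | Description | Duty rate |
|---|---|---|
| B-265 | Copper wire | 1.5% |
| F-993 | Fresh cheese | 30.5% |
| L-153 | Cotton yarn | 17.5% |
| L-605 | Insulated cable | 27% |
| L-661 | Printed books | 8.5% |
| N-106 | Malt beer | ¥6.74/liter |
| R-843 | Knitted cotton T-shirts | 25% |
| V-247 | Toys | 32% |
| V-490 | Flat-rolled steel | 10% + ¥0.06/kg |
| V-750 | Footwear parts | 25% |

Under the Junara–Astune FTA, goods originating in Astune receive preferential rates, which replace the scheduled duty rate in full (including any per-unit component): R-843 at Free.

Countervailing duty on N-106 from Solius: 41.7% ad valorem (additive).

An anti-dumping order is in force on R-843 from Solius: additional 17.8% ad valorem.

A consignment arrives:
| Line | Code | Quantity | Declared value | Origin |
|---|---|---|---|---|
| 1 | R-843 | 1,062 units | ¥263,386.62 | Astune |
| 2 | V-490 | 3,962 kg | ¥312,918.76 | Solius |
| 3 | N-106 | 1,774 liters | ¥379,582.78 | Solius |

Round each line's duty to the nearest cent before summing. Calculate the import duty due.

Line 1 (R-843, Astune, 1,062 units, ¥263,386.62):
Base rate for R-843 is 25%.
Origin Astune qualifies under the Junara–Astune agreement and R-843 is covered: preferential rate Free applies instead.
The additional-duty order on R-843 targets Solius, not Astune; it does not apply.
Duty = ¥263,386.62 × 0% = ¥0.00.
Line 2 (V-490, Solius, 3,962 kg, ¥312,918.76):
Base rate for V-490 is 10% + ¥0.06/kg.
Duty = ¥312,918.76 × 10% + 3,962 × ¥0.06 = ¥31,529.60.
Line 3 (N-106, Solius, 1,774 liters, ¥379,582.78):
Base rate for N-106 is ¥6.74/liter.
Additional duty on N-106 from Solius: +41.7% ad valorem. Applied ad valorem rate = 41.7%.
Duty = ¥379,582.78 × 41.7% + 1,774 × ¥6.74 = ¥170,242.78.
Total = ¥0.00 + ¥31,529.60 + ¥170,242.78 = ¥201,772.38.

¥201,772.38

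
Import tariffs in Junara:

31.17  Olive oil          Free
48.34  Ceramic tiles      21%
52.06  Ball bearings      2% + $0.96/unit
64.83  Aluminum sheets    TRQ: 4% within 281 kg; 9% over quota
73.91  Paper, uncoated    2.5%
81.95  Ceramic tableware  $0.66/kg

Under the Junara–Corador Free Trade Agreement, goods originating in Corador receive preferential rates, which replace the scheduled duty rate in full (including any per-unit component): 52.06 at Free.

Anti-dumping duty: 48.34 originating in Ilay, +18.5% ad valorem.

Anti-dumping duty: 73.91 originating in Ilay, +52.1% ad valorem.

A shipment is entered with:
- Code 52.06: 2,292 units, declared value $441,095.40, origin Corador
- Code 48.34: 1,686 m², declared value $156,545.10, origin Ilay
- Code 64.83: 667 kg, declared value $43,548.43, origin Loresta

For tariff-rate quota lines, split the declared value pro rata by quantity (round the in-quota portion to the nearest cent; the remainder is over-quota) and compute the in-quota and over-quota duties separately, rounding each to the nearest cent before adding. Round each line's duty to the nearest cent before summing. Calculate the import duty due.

Line 1 (52.06, Corador, 2,292 units, $441,095.40):
Base rate for 52.06 is 2% + $0.96/unit.
Origin Corador qualifies under the Junara–Corador agreement and 52.06 is covered: preferential rate Free applies instead.
Duty = $441,095.40 × 0% = $0.00.
Line 2 (48.34, Ilay, 1,686 m², $156,545.10):
Base rate for 48.34 is 21%.
Additional duty on 48.34 from Ilay: +18.5%. Applied ad valorem rate: 21% + 18.5% = 39.5%.
Duty = $156,545.10 × 39.5% = $61,835.31.
Line 3 (64.83, Loresta, 667 kg, $43,548.43):
Code 64.83 is under a tariff-rate quota (threshold 281 kg). In-quota: 281 kg at 4%; over-quota: 386 kg at 9%.
Pro-rata value split: in-quota = $43,548.43 × 281/667 = $18,346.49; over-quota = $43,548.43 − $18,346.49 = $25,201.94.
In-quota duty = $18,346.49 × 4% = $733.86. Over-quota duty = $25,201.94 × 9% = $2,268.17.
Line duty = $733.86 + $2,268.17 = $3,002.03.
Total = $0.00 + $61,835.31 + $3,002.03 = $64,837.34.

$64,837.34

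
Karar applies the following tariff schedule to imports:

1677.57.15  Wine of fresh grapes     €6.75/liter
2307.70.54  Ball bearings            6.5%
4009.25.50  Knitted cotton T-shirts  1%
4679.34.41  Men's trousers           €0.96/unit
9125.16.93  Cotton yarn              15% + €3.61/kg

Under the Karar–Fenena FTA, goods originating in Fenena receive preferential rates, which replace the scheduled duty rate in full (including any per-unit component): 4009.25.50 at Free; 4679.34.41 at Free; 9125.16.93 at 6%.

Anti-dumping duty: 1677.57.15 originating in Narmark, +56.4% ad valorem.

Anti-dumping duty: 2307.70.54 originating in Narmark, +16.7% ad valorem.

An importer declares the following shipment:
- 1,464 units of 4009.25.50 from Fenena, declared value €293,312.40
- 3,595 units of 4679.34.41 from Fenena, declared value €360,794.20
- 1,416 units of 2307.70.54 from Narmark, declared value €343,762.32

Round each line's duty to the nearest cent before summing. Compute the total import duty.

Line 1 (4009.25.50, Fenena, 1,464 units, €293,312.40):
Base rate for 4009.25.50 is 1%.
Origin Fenena qualifies under the Karar–Fenena agreement and 4009.25.50 is covered: preferential rate Free applies instead.
Duty = €293,312.40 × 0% = €0.00.
Line 2 (4679.34.41, Fenena, 3,595 units, €360,794.20):
Base rate for 4679.34.41 is €0.96/unit.
Origin Fenena qualifies under the Karar–Fenena agreement and 4679.34.41 is covered: preferential rate Free applies instead.
Duty = €360,794.20 × 0% = €0.00.
Line 3 (2307.70.54, Narmark, 1,416 units, €343,762.32):
Base rate for 2307.70.54 is 6.5%.
Additional duty on 2307.70.54 from Narmark: +16.7%. Applied ad valorem rate: 6.5% + 16.7% = 23.2%.
Duty = €343,762.32 × 23.2% = €79,752.86.
Total = €0.00 + €0.00 + €79,752.86 = €79,752.86.

€79,752.86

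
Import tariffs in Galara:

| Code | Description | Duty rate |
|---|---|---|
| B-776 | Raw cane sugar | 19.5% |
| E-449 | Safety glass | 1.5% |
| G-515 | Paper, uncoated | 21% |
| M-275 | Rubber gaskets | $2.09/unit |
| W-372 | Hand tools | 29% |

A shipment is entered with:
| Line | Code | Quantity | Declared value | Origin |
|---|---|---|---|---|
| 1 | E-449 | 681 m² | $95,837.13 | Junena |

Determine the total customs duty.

$1,437.56

Line 1 (E-449, Junena, 681 m², $95,837.13):
Base rate for E-449 is 1.5%.
Duty = $95,837.13 × 1.5% = $1,437.56.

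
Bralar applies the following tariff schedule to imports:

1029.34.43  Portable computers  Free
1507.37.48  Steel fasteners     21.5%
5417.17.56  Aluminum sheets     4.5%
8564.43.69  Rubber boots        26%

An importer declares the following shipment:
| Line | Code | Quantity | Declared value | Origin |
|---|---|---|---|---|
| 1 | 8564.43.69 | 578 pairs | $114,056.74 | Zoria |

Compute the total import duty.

Line 1 (8564.43.69, Zoria, 578 pairs, $114,056.74):
Base rate for 8564.43.69 is 26%.
Duty = $114,056.74 × 26% = $29,654.75.

$29,654.75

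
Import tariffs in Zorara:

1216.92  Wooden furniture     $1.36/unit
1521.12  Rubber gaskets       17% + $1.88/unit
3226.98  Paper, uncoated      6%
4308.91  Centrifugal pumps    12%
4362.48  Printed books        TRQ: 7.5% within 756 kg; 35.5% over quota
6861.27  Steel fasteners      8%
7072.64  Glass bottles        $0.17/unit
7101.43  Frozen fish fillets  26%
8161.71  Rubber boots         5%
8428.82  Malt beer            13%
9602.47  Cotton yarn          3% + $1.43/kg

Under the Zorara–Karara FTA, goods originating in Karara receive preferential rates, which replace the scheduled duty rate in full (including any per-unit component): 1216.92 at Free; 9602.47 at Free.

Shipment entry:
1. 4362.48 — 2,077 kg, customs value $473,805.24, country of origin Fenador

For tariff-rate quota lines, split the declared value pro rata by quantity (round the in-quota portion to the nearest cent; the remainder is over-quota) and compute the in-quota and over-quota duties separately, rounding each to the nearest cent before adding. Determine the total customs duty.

$119,912.41

Line 1 (4362.48, Fenador, 2,077 kg, $473,805.24):
Code 4362.48 is under a tariff-rate quota (threshold 756 kg). In-quota: 756 kg at 7.5%; over-quota: 1,321 kg at 35.5%.
Pro-rata value split: in-quota = $473,805.24 × 756/2,077 = $172,458.72; over-quota = $473,805.24 − $172,458.72 = $301,346.52.
In-quota duty = $172,458.72 × 7.5% = $12,934.40. Over-quota duty = $301,346.52 × 35.5% = $106,978.01.
Line duty = $12,934.40 + $106,978.01 = $119,912.41.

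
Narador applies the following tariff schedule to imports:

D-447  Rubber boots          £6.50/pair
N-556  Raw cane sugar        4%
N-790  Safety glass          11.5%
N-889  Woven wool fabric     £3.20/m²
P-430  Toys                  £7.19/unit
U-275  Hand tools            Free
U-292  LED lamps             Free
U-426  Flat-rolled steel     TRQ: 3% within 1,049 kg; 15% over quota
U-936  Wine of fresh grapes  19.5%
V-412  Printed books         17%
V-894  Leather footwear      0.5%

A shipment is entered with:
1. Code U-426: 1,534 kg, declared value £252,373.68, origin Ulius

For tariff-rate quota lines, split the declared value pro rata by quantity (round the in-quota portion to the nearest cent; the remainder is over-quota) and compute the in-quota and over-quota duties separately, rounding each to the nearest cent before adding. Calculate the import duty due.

£17,146.27

Line 1 (U-426, Ulius, 1,534 kg, £252,373.68):
Code U-426 is under a tariff-rate quota (threshold 1,049 kg). In-quota: 1,049 kg at 3%; over-quota: 485 kg at 15%.
Pro-rata value split: in-quota = £252,373.68 × 1,049/1,534 = £172,581.48; over-quota = £252,373.68 − £172,581.48 = £79,792.20.
In-quota duty = £172,581.48 × 3% = £5,177.44. Over-quota duty = £79,792.20 × 15% = £11,968.83.
Line duty = £5,177.44 + £11,968.83 = £17,146.27.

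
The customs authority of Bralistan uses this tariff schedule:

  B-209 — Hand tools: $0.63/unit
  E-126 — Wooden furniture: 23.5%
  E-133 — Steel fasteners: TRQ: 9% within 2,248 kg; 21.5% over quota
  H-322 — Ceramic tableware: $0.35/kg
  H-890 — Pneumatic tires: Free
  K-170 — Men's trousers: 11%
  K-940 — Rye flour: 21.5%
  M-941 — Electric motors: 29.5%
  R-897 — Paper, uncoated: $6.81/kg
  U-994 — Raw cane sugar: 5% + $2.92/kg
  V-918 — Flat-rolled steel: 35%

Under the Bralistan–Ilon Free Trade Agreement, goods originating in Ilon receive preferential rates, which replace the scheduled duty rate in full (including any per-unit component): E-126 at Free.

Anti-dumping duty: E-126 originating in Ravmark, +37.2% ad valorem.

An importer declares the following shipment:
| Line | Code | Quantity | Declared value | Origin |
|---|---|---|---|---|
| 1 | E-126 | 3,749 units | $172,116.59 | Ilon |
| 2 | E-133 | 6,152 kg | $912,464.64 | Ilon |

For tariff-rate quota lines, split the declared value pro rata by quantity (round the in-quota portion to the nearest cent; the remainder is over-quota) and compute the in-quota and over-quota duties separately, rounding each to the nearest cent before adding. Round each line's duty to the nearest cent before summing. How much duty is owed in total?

Line 1 (E-126, Ilon, 3,749 units, $172,116.59):
Base rate for E-126 is 23.5%.
Origin Ilon qualifies under the Bralistan–Ilon agreement and E-126 is covered: preferential rate Free applies instead.
The additional-duty order on E-126 targets Ravmark, not Ilon; it does not apply.
Duty = $172,116.59 × 0% = $0.00.
Line 2 (E-133, Ilon, 6,152 kg, $912,464.64):
Code E-133 is under a tariff-rate quota (threshold 2,248 kg). In-quota: 2,248 kg at 9%; over-quota: 3,904 kg at 21.5%.
Pro-rata value split: in-quota = $912,464.64 × 2,248/6,152 = $333,423.36; over-quota = $912,464.64 − $333,423.36 = $579,041.28.
In-quota duty = $333,423.36 × 9% = $30,008.10. Over-quota duty = $579,041.28 × 21.5% = $124,493.88.
Line duty = $30,008.10 + $124,493.88 = $154,501.98.
Total = $0.00 + $154,501.98 = $154,501.98.

$154,501.98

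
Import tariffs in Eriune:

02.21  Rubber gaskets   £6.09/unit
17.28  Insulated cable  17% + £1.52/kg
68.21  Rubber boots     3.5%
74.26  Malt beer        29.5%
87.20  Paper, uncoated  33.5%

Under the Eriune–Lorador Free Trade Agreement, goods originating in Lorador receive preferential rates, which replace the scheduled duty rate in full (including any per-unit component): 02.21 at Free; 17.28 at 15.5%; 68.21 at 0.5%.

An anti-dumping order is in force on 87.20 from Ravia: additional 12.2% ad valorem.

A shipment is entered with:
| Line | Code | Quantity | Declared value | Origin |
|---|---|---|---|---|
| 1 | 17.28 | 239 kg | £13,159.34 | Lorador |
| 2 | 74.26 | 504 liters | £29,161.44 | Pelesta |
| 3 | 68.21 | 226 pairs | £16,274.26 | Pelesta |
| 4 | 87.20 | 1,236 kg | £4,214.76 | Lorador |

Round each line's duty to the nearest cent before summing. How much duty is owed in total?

Line 1 (17.28, Lorador, 239 kg, £13,159.34):
Base rate for 17.28 is 17% + £1.52/kg.
Origin Lorador qualifies under the Eriune–Lorador agreement and 17.28 is covered: preferential rate 15.5% applies instead.
Duty = £13,159.34 × 15.5% = £2,039.70.
Line 2 (74.26, Pelesta, 504 liters, £29,161.44):
Base rate for 74.26 is 29.5%.
Duty = £29,161.44 × 29.5% = £8,602.62.
Line 3 (68.21, Pelesta, 226 pairs, £16,274.26):
Base rate for 68.21 is 3.5%.
68.21 has an FTA preferential rate, but origin Pelesta is not Lorador; base rate stands.
Duty = £16,274.26 × 3.5% = £569.60.
Line 4 (87.20, Lorador, 1,236 kg, £4,214.76):
Base rate for 87.20 is 33.5%.
Origin Lorador is the FTA partner but 87.20 is not on the preference list; base rate stands.
The additional-duty order on 87.20 targets Ravia, not Lorador; it does not apply.
Duty = £4,214.76 × 33.5% = £1,411.94.
Total = £2,039.70 + £8,602.62 + £569.60 + £1,411.94 = £12,623.86.

£12,623.86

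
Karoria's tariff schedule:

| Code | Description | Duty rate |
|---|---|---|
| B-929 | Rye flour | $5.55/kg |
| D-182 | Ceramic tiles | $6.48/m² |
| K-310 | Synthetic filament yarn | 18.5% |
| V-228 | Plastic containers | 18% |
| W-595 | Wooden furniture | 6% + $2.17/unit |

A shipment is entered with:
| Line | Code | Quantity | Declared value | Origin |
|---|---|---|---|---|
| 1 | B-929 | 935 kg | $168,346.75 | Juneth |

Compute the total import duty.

$5,189.25

Line 1 (B-929, Juneth, 935 kg, $168,346.75):
Base rate for B-929 is $5.55/kg.
Duty = 935 × $5.55 = $5,189.25.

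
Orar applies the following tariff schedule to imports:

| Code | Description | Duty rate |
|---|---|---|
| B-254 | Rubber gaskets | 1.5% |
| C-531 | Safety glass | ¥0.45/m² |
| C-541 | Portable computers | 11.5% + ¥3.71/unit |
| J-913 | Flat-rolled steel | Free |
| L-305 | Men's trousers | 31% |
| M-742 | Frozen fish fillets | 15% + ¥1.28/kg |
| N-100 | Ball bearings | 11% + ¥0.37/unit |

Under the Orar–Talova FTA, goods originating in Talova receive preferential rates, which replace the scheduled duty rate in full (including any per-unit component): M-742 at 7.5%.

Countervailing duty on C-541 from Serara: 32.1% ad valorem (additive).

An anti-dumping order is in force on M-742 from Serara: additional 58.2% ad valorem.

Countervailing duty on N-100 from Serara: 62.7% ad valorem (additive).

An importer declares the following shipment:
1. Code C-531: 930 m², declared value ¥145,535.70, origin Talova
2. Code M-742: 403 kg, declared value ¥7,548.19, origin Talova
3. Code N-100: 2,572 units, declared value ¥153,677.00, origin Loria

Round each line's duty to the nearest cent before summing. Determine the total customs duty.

Line 1 (C-531, Talova, 930 m², ¥145,535.70):
Base rate for C-531 is ¥0.45/m².
Origin Talova is the FTA partner but C-531 is not on the preference list; base rate stands.
Duty = 930 × ¥0.45 = ¥418.50.
Line 2 (M-742, Talova, 403 kg, ¥7,548.19):
Base rate for M-742 is 15% + ¥1.28/kg.
Origin Talova qualifies under the Orar–Talova agreement and M-742 is covered: preferential rate 7.5% applies instead.
The additional-duty order on M-742 targets Serara, not Talova; it does not apply.
Duty = ¥7,548.19 × 7.5% = ¥566.11.
Line 3 (N-100, Loria, 2,572 units, ¥153,677.00):
Base rate for N-100 is 11% + ¥0.37/unit.
The additional-duty order on N-100 targets Serara, not Loria; it does not apply.
Duty = ¥153,677.00 × 11% + 2,572 × ¥0.37 = ¥17,856.11.
Total = ¥418.50 + ¥566.11 + ¥17,856.11 = ¥18,840.72.

¥18,840.72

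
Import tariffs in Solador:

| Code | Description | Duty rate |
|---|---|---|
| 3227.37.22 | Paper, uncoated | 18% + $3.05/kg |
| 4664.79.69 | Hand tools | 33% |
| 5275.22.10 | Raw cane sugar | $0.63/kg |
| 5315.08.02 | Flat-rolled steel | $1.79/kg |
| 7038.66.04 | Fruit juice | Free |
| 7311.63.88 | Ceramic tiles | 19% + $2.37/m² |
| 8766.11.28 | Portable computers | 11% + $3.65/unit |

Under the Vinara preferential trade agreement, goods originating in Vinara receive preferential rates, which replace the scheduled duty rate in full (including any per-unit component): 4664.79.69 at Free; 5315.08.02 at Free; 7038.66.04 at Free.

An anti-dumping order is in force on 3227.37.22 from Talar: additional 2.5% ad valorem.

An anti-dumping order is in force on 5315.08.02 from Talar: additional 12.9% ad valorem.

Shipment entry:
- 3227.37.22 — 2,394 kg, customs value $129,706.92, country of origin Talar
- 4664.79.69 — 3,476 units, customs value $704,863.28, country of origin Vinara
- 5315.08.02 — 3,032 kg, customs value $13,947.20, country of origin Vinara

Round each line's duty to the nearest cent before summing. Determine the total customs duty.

$33,891.62

Line 1 (3227.37.22, Talar, 2,394 kg, $129,706.92):
Base rate for 3227.37.22 is 18% + $3.05/kg.
Additional duty on 3227.37.22 from Talar: +2.5%. Applied ad valorem rate: 18% + 2.5% = 20.5%.
Duty = $129,706.92 × 20.5% + 2,394 × $3.05 = $33,891.62.
Line 2 (4664.79.69, Vinara, 3,476 units, $704,863.28):
Base rate for 4664.79.69 is 33%.
Origin Vinara qualifies under the Solador–Vinara agreement and 4664.79.69 is covered: preferential rate Free applies instead.
Duty = $704,863.28 × 0% = $0.00.
Line 3 (5315.08.02, Vinara, 3,032 kg, $13,947.20):
Base rate for 5315.08.02 is $1.79/kg.
Origin Vinara qualifies under the Solador–Vinara agreement and 5315.08.02 is covered: preferential rate Free applies instead.
The additional-duty order on 5315.08.02 targets Talar, not Vinara; it does not apply.
Duty = $13,947.20 × 0% = $0.00.
Total = $33,891.62 + $0.00 + $0.00 = $33,891.62.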